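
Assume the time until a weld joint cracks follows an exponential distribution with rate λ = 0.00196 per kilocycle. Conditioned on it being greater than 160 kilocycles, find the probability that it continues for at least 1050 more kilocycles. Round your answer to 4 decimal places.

0.1277

The exponential is memoryless, so the remaining time is again Exp(λ): the condition X > 160 is irrelevant.
P(X > 1050) = e^(−2.058) ≈ 0.1277.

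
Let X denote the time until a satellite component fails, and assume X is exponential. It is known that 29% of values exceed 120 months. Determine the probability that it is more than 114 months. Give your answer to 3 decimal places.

0.309

e^(−λ·120) = 0.29 ⇒ λ = −ln(0.29)/120 = 0.0103156.
P(X > 114) = e^(−0.0103156·114) = e^(−1.176) ≈ 0.309.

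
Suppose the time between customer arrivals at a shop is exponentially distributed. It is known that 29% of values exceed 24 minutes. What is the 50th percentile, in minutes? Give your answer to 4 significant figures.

e^(−λ·24) = 0.29 ⇒ λ = −ln(0.29)/24 = 0.0515781.
50th percentile: 1 − e^(−λt) = 0.5, t = −ln(0.5)/λ = 13.4388 minutes.

13.44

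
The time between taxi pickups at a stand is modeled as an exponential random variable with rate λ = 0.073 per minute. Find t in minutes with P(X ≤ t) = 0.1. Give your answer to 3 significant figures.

1.44

Set 1 − e^(−λt) = 0.1, so t = −ln(0.9)/λ = 0.10536/0.073 ≈ 1.44329 minutes.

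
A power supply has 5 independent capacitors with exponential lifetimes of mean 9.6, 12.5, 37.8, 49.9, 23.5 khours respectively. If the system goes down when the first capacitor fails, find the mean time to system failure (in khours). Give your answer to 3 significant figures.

The first failure time is exponential with rate Σλ_i = 1/9.6 + 1/12.5 + 1/37.8 + 1/49.9 + 1/23.5 = 0.273215 per khour.
E[min] = 1/Σλ = 1/0.273215 = 3.66012 khours.

3.66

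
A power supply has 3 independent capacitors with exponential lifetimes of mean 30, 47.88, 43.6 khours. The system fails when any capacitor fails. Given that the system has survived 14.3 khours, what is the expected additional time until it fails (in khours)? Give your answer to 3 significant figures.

13.0

First-failure rate Σλ = 1/30 + 1/47.88 + 1/43.6 = 0.0771547.
By memorylessness the expected residual is 1/Σλ = 12.961 khours, regardless of the 14.3 already elapsed.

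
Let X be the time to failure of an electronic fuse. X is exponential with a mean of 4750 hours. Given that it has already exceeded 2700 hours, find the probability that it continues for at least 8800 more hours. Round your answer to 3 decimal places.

0.157

The rate is λ = 1/4750 = 0.000210526 per hour.
P(X > s+t | X > s) = e^(−λ(s+t))/e^(−λs) = e^(−λt), independent of s = 2700.
P(X > 8800) = e^(−1.8526) ≈ 0.157.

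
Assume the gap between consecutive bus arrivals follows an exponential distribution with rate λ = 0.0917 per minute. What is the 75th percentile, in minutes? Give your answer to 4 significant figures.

15.12

Set 1 − e^(−λt) = 0.75, so t = −ln(0.25)/λ = 1.3863/0.0917 ≈ 15.1177 minutes.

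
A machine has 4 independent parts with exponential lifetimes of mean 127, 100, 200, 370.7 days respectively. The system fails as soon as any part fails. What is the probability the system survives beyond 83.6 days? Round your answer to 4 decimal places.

The first failure time is exponential with rate Σλ_i = 1/127 + 1/100 + 1/200 + 1/370.7 = 0.0255716 per day.
P(min > 83.6) = e^(−0.0255716·83.6) = e^(−2.1378) ≈ 0.1179.

0.1179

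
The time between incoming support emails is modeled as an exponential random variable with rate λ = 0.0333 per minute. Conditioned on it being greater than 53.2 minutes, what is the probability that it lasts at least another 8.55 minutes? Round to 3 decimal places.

P(X > s+t | X > s) = e^(−λ(s+t))/e^(−λs) = e^(−λt), independent of s = 53.2.
P(X > 8.55) = e^(−0.28472) ≈ 0.752.

0.752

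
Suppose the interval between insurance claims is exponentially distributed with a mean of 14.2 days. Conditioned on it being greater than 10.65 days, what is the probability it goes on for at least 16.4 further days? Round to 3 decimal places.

0.315

The rate is λ = 1/14.2 = 0.0704225 per day.
By the memoryless property, P(X > 10.65+16.4 | X > 10.65) = P(X > 16.4).
P(X > 16.4) = e^(−1.1549) ≈ 0.315.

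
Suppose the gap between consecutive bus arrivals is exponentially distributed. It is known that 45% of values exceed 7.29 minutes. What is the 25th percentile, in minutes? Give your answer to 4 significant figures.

e^(−λ·7.29) = 0.45 ⇒ λ = −ln(0.45)/7.29 = 0.109535.
25th percentile: 1 − e^(−λt) = 0.25, t = −ln(0.75)/λ = 2.6264 minutes.

2.626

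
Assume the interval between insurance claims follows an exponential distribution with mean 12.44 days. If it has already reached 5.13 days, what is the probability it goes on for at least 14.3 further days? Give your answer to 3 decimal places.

The rate is λ = 1/12.44 = 0.0803859 per day.
By the memoryless property, P(X > 5.13+14.3 | X > 5.13) = P(X > 14.3).
P(X > 14.3) = e^(−1.1495) ≈ 0.317.

0.317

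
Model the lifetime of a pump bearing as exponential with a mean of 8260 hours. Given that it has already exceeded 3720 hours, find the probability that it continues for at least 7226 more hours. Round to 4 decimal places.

The rate is λ = 1/8260 = 0.000121065 per hour.
The exponential is memoryless, so the remaining time is again Exp(λ): the condition X > 3720 is irrelevant.
P(X > 7226) = e^(−0.87482) ≈ 0.4169.

0.4169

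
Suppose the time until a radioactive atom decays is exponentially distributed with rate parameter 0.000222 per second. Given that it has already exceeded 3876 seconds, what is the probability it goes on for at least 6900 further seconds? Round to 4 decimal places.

P(X > s+t | X > s) = e^(−λ(s+t))/e^(−λs) = e^(−λt), independent of s = 3876.
P(X > 6900) = e^(−1.5318) ≈ 0.2161.

0.2161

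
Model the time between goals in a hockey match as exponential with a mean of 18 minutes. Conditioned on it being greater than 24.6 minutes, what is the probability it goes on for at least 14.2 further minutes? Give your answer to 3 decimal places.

0.454

The rate is λ = 1/18 = 0.0555556 per minute.
The exponential is memoryless, so the remaining time is again Exp(λ): the condition X > 24.6 is irrelevant.
P(X > 14.2) = e^(−0.78889) ≈ 0.454.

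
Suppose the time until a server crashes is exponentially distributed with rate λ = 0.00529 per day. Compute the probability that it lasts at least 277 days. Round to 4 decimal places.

P(X > 277) = e^(−λ·277) = e^(−1.4653) ≈ 0.2310.

0.2310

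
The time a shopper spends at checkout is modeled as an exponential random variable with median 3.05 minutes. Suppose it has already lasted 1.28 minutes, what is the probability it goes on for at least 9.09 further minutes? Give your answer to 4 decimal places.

0.1267

For an exponential, median = ln(2)/λ, so λ = ln 2 / 3.05 = 0.227261 per minute.
The exponential is memoryless, so the remaining time is again Exp(λ): the condition X > 1.28 is irrelevant.
P(X > 9.09) = e^(−2.0658) ≈ 0.1267.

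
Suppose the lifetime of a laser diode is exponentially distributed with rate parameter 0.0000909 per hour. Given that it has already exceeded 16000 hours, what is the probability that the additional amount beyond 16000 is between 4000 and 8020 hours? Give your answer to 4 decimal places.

Memoryless: the residual past 16000 is again Exp(λ).
P(4000 < residual < 8020) = e^(−λ·4000) − e^(−λ·8020) = 0.69517 − 0.48238 ≈ 0.2128.

0.2128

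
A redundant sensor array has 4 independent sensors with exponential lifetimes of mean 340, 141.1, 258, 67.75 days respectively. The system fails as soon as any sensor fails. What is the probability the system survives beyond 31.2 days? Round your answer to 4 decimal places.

0.4089

The first failure time is exponential with rate Σλ_i = 1/340 + 1/141.1 + 1/258 + 1/67.75 = 0.0286645 per day.
P(min > 31.2) = e^(−0.0286645·31.2) = e^(−0.89433) ≈ 0.4089.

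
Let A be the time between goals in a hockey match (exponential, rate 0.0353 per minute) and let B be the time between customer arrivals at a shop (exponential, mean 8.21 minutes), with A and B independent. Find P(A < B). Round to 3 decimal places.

0.225

λ_1 = 0.0353, λ_2 = 1/8.21 = 0.121803.
For independent exponentials, P(A < B) = λ_1/(λ_1+λ_2) = 0.0353/0.157103 ≈ 0.225.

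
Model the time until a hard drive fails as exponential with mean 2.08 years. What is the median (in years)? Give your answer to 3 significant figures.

The rate is λ = 1/2.08 = 0.480769 per year.
Set 1 − e^(−λt) = 0.5, so t = −ln(0.5)/λ = 0.69315/0.480769 ≈ 1.44175 years.

1.44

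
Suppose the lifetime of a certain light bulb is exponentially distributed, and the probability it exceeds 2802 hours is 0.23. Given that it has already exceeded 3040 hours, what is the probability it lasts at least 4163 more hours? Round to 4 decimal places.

0.1126

From e^(−λ·2802) = 0.23, λ = −ln(0.23)/2802 = 0.00052451.
Memoryless: P(X > 3040+4163 | X > 3040) = P(X > 4163) = e^(−0.00052451·4163) ≈ 0.1126.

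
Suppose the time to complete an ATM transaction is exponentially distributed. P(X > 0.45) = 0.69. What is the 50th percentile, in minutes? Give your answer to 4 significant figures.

0.8406

e^(−λ·0.45) = 0.69 ⇒ λ = −ln(0.69)/0.45 = 0.824586.
50th percentile: 1 − e^(−λt) = 0.5, t = −ln(0.5)/λ = 0.8406 minutes.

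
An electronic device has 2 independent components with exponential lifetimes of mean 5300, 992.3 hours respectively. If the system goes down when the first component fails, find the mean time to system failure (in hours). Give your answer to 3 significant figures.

The first failure time is exponential with rate Σλ_i = 1/5300 + 1/992.3 = 0.00119644 per hour.
E[min] = 1/Σλ = 1/0.00119644 = 835.814 hours.

836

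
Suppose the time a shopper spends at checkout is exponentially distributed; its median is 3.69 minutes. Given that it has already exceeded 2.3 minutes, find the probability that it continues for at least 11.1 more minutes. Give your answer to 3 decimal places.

For an exponential, median = ln(2)/λ, so λ = ln 2 / 3.69 = 0.187845 per minute.
By the memoryless property, P(X > 2.3+11.1 | X > 2.3) = P(X > 11.1).
P(X > 11.1) = e^(−2.0851) ≈ 0.124.

0.124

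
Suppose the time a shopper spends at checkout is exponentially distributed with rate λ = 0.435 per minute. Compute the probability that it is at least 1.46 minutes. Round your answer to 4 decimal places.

P(X > 1.46) = e^(−λ·1.46) = e^(−0.6351) ≈ 0.5299.

0.5299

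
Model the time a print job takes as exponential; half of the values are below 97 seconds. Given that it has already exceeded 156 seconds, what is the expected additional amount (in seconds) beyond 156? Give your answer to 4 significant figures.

139.9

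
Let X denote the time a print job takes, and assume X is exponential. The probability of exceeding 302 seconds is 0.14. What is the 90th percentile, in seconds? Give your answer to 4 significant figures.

e^(−λ·302) = 0.14 ⇒ λ = −ln(0.14)/302 = 0.00651031.
90th percentile: 1 − e^(−λt) = 0.9, t = −ln(0.1)/λ = 353.683 seconds.

353.7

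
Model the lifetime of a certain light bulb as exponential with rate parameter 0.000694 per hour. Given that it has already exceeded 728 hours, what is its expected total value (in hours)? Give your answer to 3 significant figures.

By memorylessness, E[X | X > 728] = 728 + 1/λ = 728 + 1440.92 = 2168.92 hours.

2170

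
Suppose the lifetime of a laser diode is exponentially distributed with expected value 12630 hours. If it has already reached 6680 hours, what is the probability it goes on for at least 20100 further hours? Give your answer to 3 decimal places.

The rate is λ = 1/12630 = 0.0000791766 per hour.
By the memoryless property, P(X > 6680+20100 | X > 6680) = P(X > 20100).
P(X > 20100) = e^(−1.5914) ≈ 0.204.

0.204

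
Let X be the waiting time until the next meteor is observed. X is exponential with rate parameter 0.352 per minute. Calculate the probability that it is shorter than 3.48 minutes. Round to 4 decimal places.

0.7062

P(X ≤ 3.48) = 1 − e^(−λ·3.48) = 1 − e^(−1.225) ≈ 0.7062.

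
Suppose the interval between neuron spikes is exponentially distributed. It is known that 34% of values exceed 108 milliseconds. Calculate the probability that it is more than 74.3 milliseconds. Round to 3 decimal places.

0.476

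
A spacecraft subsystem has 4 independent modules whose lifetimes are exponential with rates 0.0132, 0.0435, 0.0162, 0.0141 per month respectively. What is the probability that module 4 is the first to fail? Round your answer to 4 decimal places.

0.1621

The time to first failure is exponential with rate Σλ = 0.0132 + 0.0435 + 0.0162 + 0.0141 = 0.087.
P(module 4 first) = λ_4/Σλ = 0.0141/0.087 ≈ 0.1621.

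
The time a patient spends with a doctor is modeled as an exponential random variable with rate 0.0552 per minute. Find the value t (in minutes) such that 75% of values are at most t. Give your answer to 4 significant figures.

Set 1 − e^(−λt) = 0.75, so t = −ln(0.25)/λ = 1.3863/0.0552 ≈ 25.114 minutes.

25.11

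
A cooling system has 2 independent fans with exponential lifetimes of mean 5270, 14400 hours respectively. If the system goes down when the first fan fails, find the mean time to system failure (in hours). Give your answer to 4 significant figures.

The first failure time is exponential with rate Σλ_i = 1/5270 + 1/14400 = 0.000259198 per hour.
E[min] = 1/Σλ = 1/0.000259198 = 3858.06 hours.

3858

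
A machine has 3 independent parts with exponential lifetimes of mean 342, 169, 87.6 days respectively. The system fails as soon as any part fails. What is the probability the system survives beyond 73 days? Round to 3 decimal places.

0.228

The first failure time is exponential with rate Σλ_i = 1/342 + 1/169 + 1/87.6 = 0.0202567 per day.
P(min > 73) = e^(−0.0202567·73) = e^(−1.4787) ≈ 0.228.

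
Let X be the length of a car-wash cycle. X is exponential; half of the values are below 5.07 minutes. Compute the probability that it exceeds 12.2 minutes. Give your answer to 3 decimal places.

0.189

For an exponential, median = ln(2)/λ, so λ = ln 2 / 5.07 = 0.136715 per minute.
P(X > 12.2) = e^(−λ·12.2) = e^(−1.6679) ≈ 0.189.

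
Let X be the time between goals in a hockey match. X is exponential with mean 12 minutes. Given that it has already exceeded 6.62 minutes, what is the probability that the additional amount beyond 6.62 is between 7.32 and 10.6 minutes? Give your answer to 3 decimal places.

0.130

The rate is λ = 1/12 = 0.0833333 per minute.
Memoryless: the residual past 6.62 is again Exp(λ).
P(7.32 < residual < 10.6) = e^(−λ·7.32) − e^(−λ·10.6) = 0.54335 − 0.41340 ≈ 0.130.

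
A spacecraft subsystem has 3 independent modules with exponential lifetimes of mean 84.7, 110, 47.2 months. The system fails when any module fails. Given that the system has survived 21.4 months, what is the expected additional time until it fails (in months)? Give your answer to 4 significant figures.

First-failure rate Σλ = 1/84.7 + 1/110 + 1/47.2 = 0.0420837.
By memorylessness the expected residual is 1/Σλ = 23.7622 months, regardless of the 21.4 already elapsed.

23.76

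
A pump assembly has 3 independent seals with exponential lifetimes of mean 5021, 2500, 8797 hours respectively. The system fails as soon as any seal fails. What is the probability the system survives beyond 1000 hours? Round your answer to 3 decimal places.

0.490

The first failure time is exponential with rate Σλ_i = 1/5021 + 1/2500 + 1/8797 = 0.000712839 per hour.
P(min > 1000) = e^(−0.000712839·1000) = e^(−0.71284) ≈ 0.490.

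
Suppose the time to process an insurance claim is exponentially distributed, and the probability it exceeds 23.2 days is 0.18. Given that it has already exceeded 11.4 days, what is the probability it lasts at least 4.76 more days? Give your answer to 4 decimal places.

0.7034

From e^(−λ·23.2) = 0.18, λ = −ln(0.18)/23.2 = 0.0739137.
Memoryless: P(X > 11.4+4.76 | X > 11.4) = P(X > 4.76) = e^(−0.0739137·4.76) ≈ 0.7034.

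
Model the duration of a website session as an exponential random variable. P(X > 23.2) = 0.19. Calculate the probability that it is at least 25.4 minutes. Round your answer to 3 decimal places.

0.162

e^(−λ·23.2) = 0.19 ⇒ λ = −ln(0.19)/23.2 = 0.0715832.
P(X > 25.4) = e^(−0.0715832·25.4) = e^(−1.8182) ≈ 0.162.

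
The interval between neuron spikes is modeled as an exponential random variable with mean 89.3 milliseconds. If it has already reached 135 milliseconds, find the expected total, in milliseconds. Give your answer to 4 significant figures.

224.3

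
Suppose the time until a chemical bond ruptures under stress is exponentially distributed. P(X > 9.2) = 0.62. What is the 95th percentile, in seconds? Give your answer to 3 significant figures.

57.7

e^(−λ·9.2) = 0.62 ⇒ λ = −ln(0.62)/9.2 = 0.0519604.
95th percentile: 1 − e^(−λt) = 0.95, t = −ln(0.05)/λ = 57.6541 seconds.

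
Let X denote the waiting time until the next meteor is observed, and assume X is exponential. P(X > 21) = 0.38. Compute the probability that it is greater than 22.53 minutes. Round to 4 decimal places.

0.3541

e^(−λ·21) = 0.38 ⇒ λ = −ln(0.38)/21 = 0.0460754.
P(X > 22.53) = e^(−0.0460754·22.53) = e^(−1.0381) ≈ 0.3541.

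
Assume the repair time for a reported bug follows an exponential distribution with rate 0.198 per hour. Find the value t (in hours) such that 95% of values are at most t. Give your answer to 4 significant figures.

15.13

Set 1 − e^(−λt) = 0.95, so t = −ln(0.05)/λ = 2.9957/0.198 ≈ 15.13 hours.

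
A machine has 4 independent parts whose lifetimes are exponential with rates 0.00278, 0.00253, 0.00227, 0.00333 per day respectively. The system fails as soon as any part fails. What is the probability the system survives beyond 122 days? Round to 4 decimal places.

0.2642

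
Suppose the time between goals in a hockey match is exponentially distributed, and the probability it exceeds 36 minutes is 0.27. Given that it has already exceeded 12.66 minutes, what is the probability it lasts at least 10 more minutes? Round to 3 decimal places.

0.695

From e^(−λ·36) = 0.27, λ = −ln(0.27)/36 = 0.0363704.
Memoryless: P(X > 12.66+10 | X > 12.66) = P(X > 10) = e^(−0.0363704·10) ≈ 0.695.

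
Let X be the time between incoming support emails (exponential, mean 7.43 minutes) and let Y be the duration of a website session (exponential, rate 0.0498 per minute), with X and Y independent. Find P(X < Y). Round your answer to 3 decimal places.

0.730

λ_1 = 1/7.43 = 0.13459, λ_2 = 0.0498.
For independent exponentials, P(X < Y) = λ_1/(λ_1+λ_2) = 0.13459/0.18439 ≈ 0.730.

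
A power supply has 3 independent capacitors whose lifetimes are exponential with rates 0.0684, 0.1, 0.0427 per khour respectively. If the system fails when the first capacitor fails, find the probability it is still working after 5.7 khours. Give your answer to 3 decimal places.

The time to first failure is exponential with rate Σλ = 0.0684 + 0.1 + 0.0427 = 0.2111.
P(min > 5.7) = e^(−0.2111·5.7) = e^(−1.2033) ≈ 0.300.

0.300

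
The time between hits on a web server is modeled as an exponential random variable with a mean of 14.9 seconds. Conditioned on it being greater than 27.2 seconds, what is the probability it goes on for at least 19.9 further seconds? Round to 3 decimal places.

The rate is λ = 1/14.9 = 0.0671141 per second.
The exponential is memoryless, so the remaining time is again Exp(λ): the condition X > 27.2 is irrelevant.
P(X > 19.9) = e^(−1.3356) ≈ 0.263.

0.263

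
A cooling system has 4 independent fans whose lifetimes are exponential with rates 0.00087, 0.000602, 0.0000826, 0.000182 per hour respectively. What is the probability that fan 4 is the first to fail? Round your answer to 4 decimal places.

0.1048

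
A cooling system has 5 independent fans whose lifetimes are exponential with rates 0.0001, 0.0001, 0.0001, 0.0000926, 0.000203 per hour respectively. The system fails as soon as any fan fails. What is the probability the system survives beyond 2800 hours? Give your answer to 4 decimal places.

The time to first failure is exponential with rate Σλ = 0.0001 + 0.0001 + 0.0001 + 0.0000926 + 0.000203 = 0.0005956.
P(min > 2800) = e^(−0.0005956·2800) = e^(−1.6677) ≈ 0.1887.

0.1887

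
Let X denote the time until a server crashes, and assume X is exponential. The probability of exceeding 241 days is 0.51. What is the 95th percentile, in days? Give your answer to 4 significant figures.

e^(−λ·241) = 0.51 ⇒ λ = −ln(0.51)/241 = 0.00279396.
95th percentile: 1 − e^(−λt) = 0.95, t = −ln(0.05)/λ = 1072.22 days.

1072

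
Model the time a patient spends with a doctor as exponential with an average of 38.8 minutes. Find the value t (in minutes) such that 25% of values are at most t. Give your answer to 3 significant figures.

The rate is λ = 1/38.8 = 0.0257732 per minute.
Set 1 − e^(−λt) = 0.25, so t = −ln(0.75)/λ = 0.28768/0.0257732 ≈ 11.1621 minutes.

11.2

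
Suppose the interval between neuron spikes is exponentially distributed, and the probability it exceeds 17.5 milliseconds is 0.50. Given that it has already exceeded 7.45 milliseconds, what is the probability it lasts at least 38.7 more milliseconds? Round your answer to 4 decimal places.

0.2159

From e^(−λ·17.5) = 0.50, λ = −ln(0.50)/17.5 = 0.0396084.
Memoryless: P(X > 7.45+38.7 | X > 7.45) = P(X > 38.7) = e^(−0.0396084·38.7) ≈ 0.2159.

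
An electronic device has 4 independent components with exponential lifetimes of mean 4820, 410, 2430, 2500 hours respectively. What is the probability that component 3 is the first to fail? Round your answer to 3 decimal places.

Rates: λ_i = 1/mean_i → 0.000207469, 0.00243902, 0.000411523, 0.0004; Σλ = 0.00345802.
P(component 3 first) = λ_3/Σλ = 0.000411523/0.00345802 ≈ 0.119.

0.119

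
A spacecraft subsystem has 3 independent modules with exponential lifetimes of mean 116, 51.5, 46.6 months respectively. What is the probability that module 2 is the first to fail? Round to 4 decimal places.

0.3923

Rates: λ_i = 1/mean_i → 0.00862069, 0.0194175, 0.0214592; Σλ = 0.0494974.
P(module 2 first) = λ_2/Σλ = 0.0194175/0.0494974 ≈ 0.3923.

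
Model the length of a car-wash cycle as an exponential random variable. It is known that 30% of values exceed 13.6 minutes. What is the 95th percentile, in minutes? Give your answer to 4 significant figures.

33.84

e^(−λ·13.6) = 0.30 ⇒ λ = −ln(0.30)/13.6 = 0.0885274.
95th percentile: 1 − e^(−λt) = 0.95, t = −ln(0.05)/λ = 33.8396 minutes.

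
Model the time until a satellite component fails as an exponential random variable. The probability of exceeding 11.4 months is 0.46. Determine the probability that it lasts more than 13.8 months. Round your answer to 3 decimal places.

e^(−λ·11.4) = 0.46 ⇒ λ = −ln(0.46)/11.4 = 0.0681166.
P(X > 13.8) = e^(−0.0681166·13.8) = e^(−0.94001) ≈ 0.391.

0.391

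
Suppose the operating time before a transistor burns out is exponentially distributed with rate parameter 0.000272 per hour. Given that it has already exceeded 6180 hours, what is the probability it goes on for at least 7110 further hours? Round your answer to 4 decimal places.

P(X > s+t | X > s) = e^(−λ(s+t))/e^(−λs) = e^(−λt), independent of s = 6180.
P(X > 7110) = e^(−1.9339) ≈ 0.1446.

0.1446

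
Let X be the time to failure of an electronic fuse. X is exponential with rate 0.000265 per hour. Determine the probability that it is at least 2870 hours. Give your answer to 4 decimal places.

P(X > 2870) = e^(−λ·2870) = e^(−0.76055) ≈ 0.4674.

0.4674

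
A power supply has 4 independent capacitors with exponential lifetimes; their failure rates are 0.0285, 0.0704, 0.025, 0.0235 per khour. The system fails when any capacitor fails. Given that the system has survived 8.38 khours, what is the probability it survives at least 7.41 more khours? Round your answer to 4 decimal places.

0.3355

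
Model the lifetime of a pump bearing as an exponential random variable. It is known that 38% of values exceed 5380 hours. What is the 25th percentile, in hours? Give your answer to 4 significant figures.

1600

e^(−λ·5380) = 0.38 ⇒ λ = −ln(0.38)/5380 = 0.000179848.
25th percentile: 1 − e^(−λt) = 0.25, t = −ln(0.75)/λ = 1599.58 hours.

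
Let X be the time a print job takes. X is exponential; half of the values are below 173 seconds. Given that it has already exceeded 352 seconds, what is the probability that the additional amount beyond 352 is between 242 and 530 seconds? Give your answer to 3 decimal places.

For an exponential, median = ln(2)/λ, so λ = ln 2 / 173 = 0.00400663 per second.
Memoryless: the residual past 352 is again Exp(λ).
P(242 < residual < 530) = e^(−λ·242) − e^(−λ·530) = 0.37923 − 0.11961 ≈ 0.260.

0.260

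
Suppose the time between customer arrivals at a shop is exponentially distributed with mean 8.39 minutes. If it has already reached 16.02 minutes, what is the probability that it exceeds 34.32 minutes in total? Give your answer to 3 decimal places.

0.113

The rate is λ = 1/8.39 = 0.11919 per minute.
P(X > s+t | X > s) = e^(−λ(s+t))/e^(−λs) = e^(−λt), independent of s = 16.02.
P(X > 18.3) = e^(−2.1812) ≈ 0.113.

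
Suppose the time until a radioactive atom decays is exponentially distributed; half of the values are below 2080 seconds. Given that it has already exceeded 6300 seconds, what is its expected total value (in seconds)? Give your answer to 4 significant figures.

9301

For an exponential, median = ln(2)/λ, so λ = ln 2 / 2080 = 0.000333244 per second.
By memorylessness, E[X | X > 6300] = 6300 + 1/λ = 6300 + 3000.81 = 9300.81 seconds.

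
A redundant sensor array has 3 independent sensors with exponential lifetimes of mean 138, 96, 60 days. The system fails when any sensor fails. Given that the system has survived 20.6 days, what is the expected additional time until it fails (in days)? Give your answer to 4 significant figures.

First-failure rate Σλ = 1/138 + 1/96 + 1/60 = 0.0343297.
By memorylessness the expected residual is 1/Σλ = 29.1293 days, regardless of the 20.6 already elapsed.

29.13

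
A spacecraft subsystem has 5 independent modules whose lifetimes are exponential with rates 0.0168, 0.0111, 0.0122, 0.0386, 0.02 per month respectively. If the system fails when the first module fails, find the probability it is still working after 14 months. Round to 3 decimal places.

0.251

The time to first failure is exponential with rate Σλ = 0.0168 + 0.0111 + 0.0122 + 0.0386 + 0.02 = 0.0987.
P(min > 14) = e^(−0.0987·14) = e^(−1.3818) ≈ 0.251.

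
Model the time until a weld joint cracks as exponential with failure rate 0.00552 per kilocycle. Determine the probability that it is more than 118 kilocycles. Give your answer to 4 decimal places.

P(X > 118) = e^(−λ·118) = e^(−0.65136) ≈ 0.5213.

0.5213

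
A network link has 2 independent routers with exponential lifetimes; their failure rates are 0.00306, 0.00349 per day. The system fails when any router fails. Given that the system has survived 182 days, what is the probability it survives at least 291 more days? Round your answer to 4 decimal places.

0.1487

Time to first failure ~ Exp(Σλ) with Σλ = 0.00655.
By memorylessness, P(T > 182+291 | T > 182) = P(T > 291) = e^(−0.00655·291) ≈ 0.1487.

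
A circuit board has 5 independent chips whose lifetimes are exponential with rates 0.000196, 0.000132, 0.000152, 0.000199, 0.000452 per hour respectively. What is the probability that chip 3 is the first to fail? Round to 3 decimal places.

0.134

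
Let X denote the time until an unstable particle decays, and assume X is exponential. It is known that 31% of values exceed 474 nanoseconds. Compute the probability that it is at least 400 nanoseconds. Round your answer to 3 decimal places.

0.372

e^(−λ·474) = 0.31 ⇒ λ = −ln(0.31)/474 = 0.00247085.
P(X > 400) = e^(−0.00247085·400) = e^(−0.98834) ≈ 0.372.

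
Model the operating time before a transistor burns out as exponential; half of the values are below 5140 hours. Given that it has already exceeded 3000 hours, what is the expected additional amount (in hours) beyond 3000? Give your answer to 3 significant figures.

For an exponential, median = ln(2)/λ, so λ = ln 2 / 5140 = 0.000134854 per hour.
By memorylessness, the remaining amount past any threshold is again Exp(λ) with mean 1/λ = 7415.45 hours.

7420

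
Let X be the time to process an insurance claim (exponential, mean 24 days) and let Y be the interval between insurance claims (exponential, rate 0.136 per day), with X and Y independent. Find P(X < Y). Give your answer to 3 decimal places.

λ_1 = 1/24 = 0.0416667, λ_2 = 0.136.
For independent exponentials, P(X < Y) = λ_1/(λ_1+λ_2) = 0.0416667/0.177667 ≈ 0.235.

0.235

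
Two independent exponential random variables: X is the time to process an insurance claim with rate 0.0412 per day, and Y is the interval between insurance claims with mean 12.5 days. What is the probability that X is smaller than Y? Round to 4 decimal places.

λ_1 = 0.0412, λ_2 = 1/12.5 = 0.08.
For independent exponentials, P(X < Y) = λ_1/(λ_1+λ_2) = 0.0412/0.1212 ≈ 0.3399.

0.3399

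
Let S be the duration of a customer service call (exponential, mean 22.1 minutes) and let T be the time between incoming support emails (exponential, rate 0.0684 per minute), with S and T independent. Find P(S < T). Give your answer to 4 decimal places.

0.3981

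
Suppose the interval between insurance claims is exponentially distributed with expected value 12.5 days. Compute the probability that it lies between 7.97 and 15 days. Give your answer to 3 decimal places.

0.227

The rate is λ = 1/12.5 = 0.08 per day.
P(7.97 < X < 15) = e^(−λ·7.97) − e^(−λ·15) = 0.52856 − 0.30119 ≈ 0.227.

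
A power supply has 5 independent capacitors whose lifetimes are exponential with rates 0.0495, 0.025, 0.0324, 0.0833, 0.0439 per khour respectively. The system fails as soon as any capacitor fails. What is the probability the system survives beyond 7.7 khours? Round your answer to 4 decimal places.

The time to first failure is exponential with rate Σλ = 0.0495 + 0.025 + 0.0324 + 0.0833 + 0.0439 = 0.2341.
P(min > 7.7) = e^(−0.2341·7.7) = e^(−1.8026) ≈ 0.1649.

0.1649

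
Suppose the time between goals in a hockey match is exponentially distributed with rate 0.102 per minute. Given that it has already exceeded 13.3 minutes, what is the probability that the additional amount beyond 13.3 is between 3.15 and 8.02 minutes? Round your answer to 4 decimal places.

0.2839

Memoryless: the residual past 13.3 is again Exp(λ).
P(3.15 < residual < 8.02) = e^(−λ·3.15) − e^(−λ·8.02) = 0.72521 − 0.44130 ≈ 0.2839.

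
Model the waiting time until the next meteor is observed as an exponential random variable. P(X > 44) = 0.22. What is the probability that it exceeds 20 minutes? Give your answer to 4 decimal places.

e^(−λ·44) = 0.22 ⇒ λ = −ln(0.22)/44 = 0.034412.
P(X > 20) = e^(−0.034412·20) = e^(−0.68824) ≈ 0.5025.

0.5025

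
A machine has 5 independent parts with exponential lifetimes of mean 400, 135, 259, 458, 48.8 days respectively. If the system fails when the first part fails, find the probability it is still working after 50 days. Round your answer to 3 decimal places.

0.162

The first failure time is exponential with rate Σλ_i = 1/400 + 1/135 + 1/259 + 1/458 + 1/48.8 = 0.0364436 per day.
P(min > 50) = e^(−0.0364436·50) = e^(−1.8222) ≈ 0.162.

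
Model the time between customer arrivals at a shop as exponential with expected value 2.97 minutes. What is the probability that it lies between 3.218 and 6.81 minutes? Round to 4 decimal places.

The rate is λ = 1/2.97 = 0.3367 per minute.
P(3.218 < X < 6.81) = e^(−λ·3.218) − e^(−λ·6.81) = 0.33841 − 0.10097 ≈ 0.2374.

0.2374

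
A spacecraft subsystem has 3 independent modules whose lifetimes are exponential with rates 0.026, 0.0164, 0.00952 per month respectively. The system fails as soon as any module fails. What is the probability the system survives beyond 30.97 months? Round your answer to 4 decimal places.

The time to first failure is exponential with rate Σλ = 0.026 + 0.0164 + 0.00952 = 0.05192.
P(min > 30.97) = e^(−0.05192·30.97) = e^(−1.608) ≈ 0.2003.

0.2003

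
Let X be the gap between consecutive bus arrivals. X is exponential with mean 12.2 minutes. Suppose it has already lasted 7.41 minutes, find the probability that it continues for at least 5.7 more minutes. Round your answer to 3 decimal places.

0.627

The rate is λ = 1/12.2 = 0.0819672 per minute.
By the memoryless property, P(X > 7.41+5.7 | X > 7.41) = P(X > 5.7).
P(X > 5.7) = e^(−0.46721) ≈ 0.627.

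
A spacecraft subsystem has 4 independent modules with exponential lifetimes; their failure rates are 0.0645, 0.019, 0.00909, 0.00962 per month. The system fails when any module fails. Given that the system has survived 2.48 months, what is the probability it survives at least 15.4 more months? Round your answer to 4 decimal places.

0.2072

Time to first failure ~ Exp(Σλ) with Σλ = 0.10221.
By memorylessness, P(T > 2.48+15.4 | T > 2.48) = P(T > 15.4) = e^(−0.10221·15.4) ≈ 0.2072.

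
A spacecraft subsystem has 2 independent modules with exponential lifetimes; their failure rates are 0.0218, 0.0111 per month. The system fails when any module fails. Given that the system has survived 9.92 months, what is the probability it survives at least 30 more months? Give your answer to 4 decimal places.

0.3727

Time to first failure ~ Exp(Σλ) with Σλ = 0.0329.
By memorylessness, P(T > 9.92+30 | T > 9.92) = P(T > 30) = e^(−0.0329·30) ≈ 0.3727.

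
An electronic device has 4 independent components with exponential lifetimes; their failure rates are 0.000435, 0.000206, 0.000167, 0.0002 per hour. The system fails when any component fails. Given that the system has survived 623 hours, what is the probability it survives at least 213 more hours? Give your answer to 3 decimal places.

Time to first failure ~ Exp(Σλ) with Σλ = 0.001008.
By memorylessness, P(T > 623+213 | T > 623) = P(T > 213) = e^(−0.001008·213) ≈ 0.807.

0.807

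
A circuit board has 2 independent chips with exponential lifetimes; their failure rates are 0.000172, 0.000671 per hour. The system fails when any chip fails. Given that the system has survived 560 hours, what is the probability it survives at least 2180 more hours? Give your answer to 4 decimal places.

0.1592

Time to first failure ~ Exp(Σλ) with Σλ = 0.000843.
By memorylessness, P(T > 560+2180 | T > 560) = P(T > 2180) = e^(−0.000843·2180) ≈ 0.1592.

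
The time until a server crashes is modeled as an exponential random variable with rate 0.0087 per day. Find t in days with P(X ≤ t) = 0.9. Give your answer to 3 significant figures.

265

Set 1 − e^(−λt) = 0.9, so t = −ln(0.1)/λ = 2.3026/0.0087 ≈ 264.665 days.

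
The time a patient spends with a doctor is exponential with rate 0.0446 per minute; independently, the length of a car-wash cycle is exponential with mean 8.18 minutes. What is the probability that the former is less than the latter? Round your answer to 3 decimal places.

λ_1 = 0.0446, λ_2 = 1/8.18 = 0.122249.
For independent exponentials, P(the former < the latter) = λ_1/(λ_1+λ_2) = 0.0446/0.166849 ≈ 0.267.

0.267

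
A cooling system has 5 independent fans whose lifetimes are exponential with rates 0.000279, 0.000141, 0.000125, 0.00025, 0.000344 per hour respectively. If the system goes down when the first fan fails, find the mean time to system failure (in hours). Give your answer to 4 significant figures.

The time to first failure is exponential with rate Σλ = 0.000279 + 0.000141 + 0.000125 + 0.00025 + 0.000344 = 0.001139.
E[min] = 1/Σλ = 1/0.001139 = 877.963 hours.

878.0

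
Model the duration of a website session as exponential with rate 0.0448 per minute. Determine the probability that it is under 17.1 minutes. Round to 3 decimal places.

P(X ≤ 17.1) = 1 − e^(−λ·17.1) = 1 − e^(−0.76608) ≈ 0.535.

0.535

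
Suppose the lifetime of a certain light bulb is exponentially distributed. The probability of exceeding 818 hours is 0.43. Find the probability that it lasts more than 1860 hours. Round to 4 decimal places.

0.1467

e^(−λ·818) = 0.43 ⇒ λ = −ln(0.43)/818 = 0.00103175.
P(X > 1860) = e^(−0.00103175·1860) = e^(−1.9191) ≈ 0.1467.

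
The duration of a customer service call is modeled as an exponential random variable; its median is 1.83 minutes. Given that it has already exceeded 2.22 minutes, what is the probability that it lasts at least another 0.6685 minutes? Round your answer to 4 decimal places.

0.7763

For an exponential, median = ln(2)/λ, so λ = ln 2 / 1.83 = 0.378769 per minute.
By the memoryless property, P(X > 2.22+0.6685 | X > 2.22) = P(X > 0.6685).
P(X > 0.6685) = e^(−0.25321) ≈ 0.7763.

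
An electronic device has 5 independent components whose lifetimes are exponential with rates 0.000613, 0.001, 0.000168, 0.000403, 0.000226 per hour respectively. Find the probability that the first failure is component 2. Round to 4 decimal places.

The time to first failure is exponential with rate Σλ = 0.000613 + 0.001 + 0.000168 + 0.000403 + 0.000226 = 0.00241.
P(component 2 first) = λ_2/Σλ = 0.001/0.00241 ≈ 0.4149.

0.4149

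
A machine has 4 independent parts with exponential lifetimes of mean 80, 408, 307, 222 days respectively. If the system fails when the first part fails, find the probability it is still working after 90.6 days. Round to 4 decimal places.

0.1277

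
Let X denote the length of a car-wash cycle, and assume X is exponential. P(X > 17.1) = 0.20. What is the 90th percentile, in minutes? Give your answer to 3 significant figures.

e^(−λ·17.1) = 0.20 ⇒ λ = −ln(0.20)/17.1 = 0.0941192.
90th percentile: 1 − e^(−λt) = 0.9, t = −ln(0.1)/λ = 24.4646 minutes.

24.5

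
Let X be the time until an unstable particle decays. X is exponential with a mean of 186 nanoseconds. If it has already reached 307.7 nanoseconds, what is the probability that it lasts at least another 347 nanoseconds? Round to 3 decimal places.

The rate is λ = 1/186 = 0.00537634 per nanosecond.
By the memoryless property, P(X > 307.7+347 | X > 307.7) = P(X > 347).
P(X > 347) = e^(−1.8656) ≈ 0.155.

0.155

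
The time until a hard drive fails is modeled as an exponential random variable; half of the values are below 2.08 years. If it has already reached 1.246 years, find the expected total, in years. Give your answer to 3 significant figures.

4.25

For an exponential, median = ln(2)/λ, so λ = ln 2 / 2.08 = 0.333244 per year.
By memorylessness, E[X | X > 1.246] = 1.246 + 1/λ = 1.246 + 3.00081 = 4.24681 years.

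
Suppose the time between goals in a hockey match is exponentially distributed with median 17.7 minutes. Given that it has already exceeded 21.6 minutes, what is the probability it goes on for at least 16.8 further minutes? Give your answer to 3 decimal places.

0.518

For an exponential, median = ln(2)/λ, so λ = ln 2 / 17.7 = 0.0391609 per minute.
By the memoryless property, P(X > 21.6+16.8 | X > 21.6) = P(X > 16.8).
P(X > 16.8) = e^(−0.6579) ≈ 0.518.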